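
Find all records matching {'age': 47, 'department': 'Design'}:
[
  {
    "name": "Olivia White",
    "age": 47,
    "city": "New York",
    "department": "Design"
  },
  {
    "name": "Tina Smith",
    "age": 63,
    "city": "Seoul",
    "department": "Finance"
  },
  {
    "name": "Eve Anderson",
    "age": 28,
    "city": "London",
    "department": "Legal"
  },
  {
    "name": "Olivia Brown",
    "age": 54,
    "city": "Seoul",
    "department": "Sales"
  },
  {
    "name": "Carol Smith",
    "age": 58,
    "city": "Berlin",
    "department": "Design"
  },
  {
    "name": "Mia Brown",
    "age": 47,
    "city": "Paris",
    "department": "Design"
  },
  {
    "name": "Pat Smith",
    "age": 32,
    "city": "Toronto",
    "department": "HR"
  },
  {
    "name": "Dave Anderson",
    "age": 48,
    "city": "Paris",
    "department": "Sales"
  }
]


Search criteria: {'age': 47, 'department': 'Design'}

Checking 8 records:
  Olivia White: {age: 47, department: Design} <-- MATCH
  Tina Smith: {age: 63, department: Finance}
  Eve Anderson: {age: 28, department: Legal}
  Olivia Brown: {age: 54, department: Sales}
  Carol Smith: {age: 58, department: Design}
  Mia Brown: {age: 47, department: Design} <-- MATCH
  Pat Smith: {age: 32, department: HR}
  Dave Anderson: {age: 48, department: Sales}

Matches: ["Olivia White", "Mia Brown"]

["Olivia White", "Mia Brown"]


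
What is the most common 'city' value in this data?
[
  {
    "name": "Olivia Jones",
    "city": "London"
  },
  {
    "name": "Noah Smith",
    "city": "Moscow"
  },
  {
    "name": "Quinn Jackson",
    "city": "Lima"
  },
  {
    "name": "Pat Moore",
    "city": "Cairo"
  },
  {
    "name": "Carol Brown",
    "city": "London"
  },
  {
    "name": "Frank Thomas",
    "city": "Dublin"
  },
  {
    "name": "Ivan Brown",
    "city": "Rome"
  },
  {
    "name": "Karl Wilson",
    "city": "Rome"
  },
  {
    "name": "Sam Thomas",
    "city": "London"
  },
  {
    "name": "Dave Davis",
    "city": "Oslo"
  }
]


Counting 'city' values across 10 records:

  London: 3 ###
  Rome: 2 ##
  Moscow: 1 #
  Lima: 1 #
  Cairo: 1 #
  Dublin: 1 #
  Oslo: 1 #

Most common: London (3 times)

London (3 times)


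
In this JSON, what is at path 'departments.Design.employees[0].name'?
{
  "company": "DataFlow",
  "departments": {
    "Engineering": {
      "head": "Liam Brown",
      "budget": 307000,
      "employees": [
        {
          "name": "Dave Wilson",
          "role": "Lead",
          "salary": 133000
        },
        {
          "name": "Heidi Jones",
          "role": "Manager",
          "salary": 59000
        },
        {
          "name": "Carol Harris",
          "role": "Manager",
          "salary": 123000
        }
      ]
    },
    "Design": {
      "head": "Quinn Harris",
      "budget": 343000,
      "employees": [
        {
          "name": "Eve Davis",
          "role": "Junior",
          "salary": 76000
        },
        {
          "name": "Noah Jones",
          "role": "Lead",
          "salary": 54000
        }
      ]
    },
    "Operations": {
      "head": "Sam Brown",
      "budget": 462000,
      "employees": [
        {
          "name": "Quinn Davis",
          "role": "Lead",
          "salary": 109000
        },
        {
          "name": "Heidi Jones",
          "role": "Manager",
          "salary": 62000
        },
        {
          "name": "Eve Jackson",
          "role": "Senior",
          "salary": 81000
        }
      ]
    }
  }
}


Path: departments.Design.employees[0].name

Navigate:
  -> departments
  -> Design
  -> employees[0].name = 'Eve Davis'

Eve Davis


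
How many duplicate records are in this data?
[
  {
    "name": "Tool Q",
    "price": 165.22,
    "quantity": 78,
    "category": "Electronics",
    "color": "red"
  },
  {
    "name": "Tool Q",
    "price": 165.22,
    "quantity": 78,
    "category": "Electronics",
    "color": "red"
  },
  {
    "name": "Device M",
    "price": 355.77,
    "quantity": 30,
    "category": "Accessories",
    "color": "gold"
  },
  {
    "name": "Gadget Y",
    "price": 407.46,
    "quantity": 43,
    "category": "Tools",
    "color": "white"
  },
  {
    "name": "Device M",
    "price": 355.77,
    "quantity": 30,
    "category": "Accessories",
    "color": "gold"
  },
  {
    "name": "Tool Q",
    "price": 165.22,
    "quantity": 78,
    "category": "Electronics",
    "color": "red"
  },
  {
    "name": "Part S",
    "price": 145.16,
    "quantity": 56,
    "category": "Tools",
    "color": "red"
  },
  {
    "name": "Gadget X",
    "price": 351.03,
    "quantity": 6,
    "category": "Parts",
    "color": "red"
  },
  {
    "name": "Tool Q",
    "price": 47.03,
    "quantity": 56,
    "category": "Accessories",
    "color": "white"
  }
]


Checking 9 records for duplicates:

  Row 1: Tool Q ($165.22, qty 78)
  Row 2: Tool Q ($165.22, qty 78) <-- DUPLICATE
  Row 3: Device M ($355.77, qty 30)
  Row 4: Gadget Y ($407.46, qty 43)
  Row 5: Device M ($355.77, qty 30) <-- DUPLICATE
  Row 6: Tool Q ($165.22, qty 78) <-- DUPLICATE
  Row 7: Part S ($145.16, qty 56)
  Row 8: Gadget X ($351.03, qty 6)
  Row 9: Tool Q ($47.03, qty 56)

Duplicates found: 3
Unique records: 6

3 duplicates, 6 unique


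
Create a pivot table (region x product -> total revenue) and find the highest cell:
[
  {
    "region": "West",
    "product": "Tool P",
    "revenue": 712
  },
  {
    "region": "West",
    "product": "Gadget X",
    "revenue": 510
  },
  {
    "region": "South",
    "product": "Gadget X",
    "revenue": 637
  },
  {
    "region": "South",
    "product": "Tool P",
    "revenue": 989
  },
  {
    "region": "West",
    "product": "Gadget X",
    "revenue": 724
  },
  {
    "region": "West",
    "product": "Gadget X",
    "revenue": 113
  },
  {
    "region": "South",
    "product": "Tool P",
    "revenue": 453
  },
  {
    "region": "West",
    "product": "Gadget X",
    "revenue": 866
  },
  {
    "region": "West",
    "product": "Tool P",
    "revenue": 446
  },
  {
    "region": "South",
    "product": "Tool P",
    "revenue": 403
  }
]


Pivot: region (rows) x product (columns) -> total revenue

     Gadget X      Tool P      
South          637          1845  
West          2213          1158  

Highest: West / Gadget X = $2213

West / Gadget X = $2213


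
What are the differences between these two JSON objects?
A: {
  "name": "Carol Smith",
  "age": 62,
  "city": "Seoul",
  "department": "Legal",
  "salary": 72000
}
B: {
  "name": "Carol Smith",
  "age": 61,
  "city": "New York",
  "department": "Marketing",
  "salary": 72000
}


Comparing each field (in key order):
  name: same
  age: DIFFERENT
  city: DIFFERENT
  department: DIFFERENT
  salary: same
Differences:
  age: 62 -> 61
  city: Seoul -> New York
  department: Legal -> Marketing

3 field(s) changed

3 changes: age, city, department


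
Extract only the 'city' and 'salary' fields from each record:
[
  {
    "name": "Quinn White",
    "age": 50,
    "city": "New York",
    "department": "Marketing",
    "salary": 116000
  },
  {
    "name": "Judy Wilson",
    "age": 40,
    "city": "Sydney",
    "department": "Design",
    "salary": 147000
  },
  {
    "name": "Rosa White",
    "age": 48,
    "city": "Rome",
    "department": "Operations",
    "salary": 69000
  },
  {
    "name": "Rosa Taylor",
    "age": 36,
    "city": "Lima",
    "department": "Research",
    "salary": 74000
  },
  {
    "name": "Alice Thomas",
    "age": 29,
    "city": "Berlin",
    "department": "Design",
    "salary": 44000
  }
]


Original: 5 records with fields: name, age, city, department, salary
Keep: ['city', 'salary']
Drop: ['name', 'age', 'department']
Result: 5 records, 2 fields each

[
  {
    "city": "New York",
    "salary": 116000
  },
  {
    "city": "Sydney",
    "salary": 147000
  },
  {
    "city": "Rome",
    "salary": 69000
  },
  {
    "city": "Lima",
    "salary": 74000
  },
  {
    "city": "Berlin",
    "salary": 44000
  }
]


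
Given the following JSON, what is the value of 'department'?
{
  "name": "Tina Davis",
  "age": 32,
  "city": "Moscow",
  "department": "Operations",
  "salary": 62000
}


Looking up field 'department'
Value: Operations

Operations


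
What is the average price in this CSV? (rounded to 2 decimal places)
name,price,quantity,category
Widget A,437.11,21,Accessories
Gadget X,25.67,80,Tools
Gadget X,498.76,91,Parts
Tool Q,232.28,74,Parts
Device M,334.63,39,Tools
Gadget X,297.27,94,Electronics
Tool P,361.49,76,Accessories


Computing average price:
Values: [437.11, 25.67, 498.76, 232.28, 334.63, 297.27, 361.49]
Sum = 2187.21
Count = 7
Average = 2187.21/7 ≈ 312.46 (rounded to 2 decimal places)

312.46


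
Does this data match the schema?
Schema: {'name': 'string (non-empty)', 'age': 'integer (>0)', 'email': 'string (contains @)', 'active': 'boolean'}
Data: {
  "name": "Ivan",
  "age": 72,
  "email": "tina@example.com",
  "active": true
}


Validating each field against schema:
  name: OK (non-empty string)
  age: OK (positive integer)
  email: OK (string with @)
  active: OK (boolean)

Result: VALID

VALID


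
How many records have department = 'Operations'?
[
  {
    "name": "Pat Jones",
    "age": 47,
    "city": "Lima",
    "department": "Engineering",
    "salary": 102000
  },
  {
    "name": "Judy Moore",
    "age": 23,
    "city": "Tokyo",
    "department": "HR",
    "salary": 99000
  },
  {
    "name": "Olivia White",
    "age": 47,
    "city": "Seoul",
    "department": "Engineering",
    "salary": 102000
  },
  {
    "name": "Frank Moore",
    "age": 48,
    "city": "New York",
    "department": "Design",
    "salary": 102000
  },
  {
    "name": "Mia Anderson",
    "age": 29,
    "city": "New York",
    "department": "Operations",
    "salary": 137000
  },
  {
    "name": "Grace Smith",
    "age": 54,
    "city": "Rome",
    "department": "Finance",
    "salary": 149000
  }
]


Data: 6 records
Condition: department = 'Operations'

Checking each record:
  Pat Jones: Engineering
  Judy Moore: HR
  Olivia White: Engineering
  Frank Moore: Design
  Mia Anderson: Operations MATCH
  Grace Smith: Finance

Count: 1

1


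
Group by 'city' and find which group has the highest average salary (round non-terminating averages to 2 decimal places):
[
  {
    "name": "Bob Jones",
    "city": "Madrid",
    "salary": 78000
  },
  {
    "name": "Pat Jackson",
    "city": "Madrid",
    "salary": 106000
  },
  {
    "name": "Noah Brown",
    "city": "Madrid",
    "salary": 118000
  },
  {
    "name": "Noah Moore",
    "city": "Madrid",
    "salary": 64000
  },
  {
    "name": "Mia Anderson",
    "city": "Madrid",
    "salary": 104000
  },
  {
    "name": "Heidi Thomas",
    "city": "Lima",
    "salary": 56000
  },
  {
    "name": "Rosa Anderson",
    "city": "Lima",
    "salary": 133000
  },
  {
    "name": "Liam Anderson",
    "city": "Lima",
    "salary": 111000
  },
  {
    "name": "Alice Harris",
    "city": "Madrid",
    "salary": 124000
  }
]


Group by: city

Groups:
  Lima: 3 people, avg salary = 300000/3 = $100000
  Madrid: 6 people, avg salary = 594000/6 = $99000

Highest average salary: Lima ($100000)

Lima ($100000)


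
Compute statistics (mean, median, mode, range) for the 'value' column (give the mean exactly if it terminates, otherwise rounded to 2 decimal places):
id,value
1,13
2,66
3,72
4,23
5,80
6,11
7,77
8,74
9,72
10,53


Data: [13, 66, 72, 23, 80, 11, 77, 74, 72, 53]
Count: 10
Sum: 541
Mean: 541/10 = 54.1
Sorted: [11, 13, 23, 53, 66, 72, 72, 74, 77, 80]
Median: 69.0
Mode: 72 (2 times)
Range: 80 - 11 = 69
Min: 11, Max: 80

mean=54.1, median=69.0, mode=72, range=69


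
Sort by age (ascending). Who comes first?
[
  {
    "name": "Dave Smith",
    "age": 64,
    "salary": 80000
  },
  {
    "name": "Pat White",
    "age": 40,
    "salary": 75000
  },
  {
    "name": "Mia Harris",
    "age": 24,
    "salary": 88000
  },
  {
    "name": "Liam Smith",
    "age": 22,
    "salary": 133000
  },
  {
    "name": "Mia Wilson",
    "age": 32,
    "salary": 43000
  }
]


Sort by: age (ascending)

Sorted order:
  1. Liam Smith (age = 22)
  2. Mia Harris (age = 24)
  3. Mia Wilson (age = 32)
  4. Pat White (age = 40)
  5. Dave Smith (age = 64)

First: Liam Smith

Liam Smith


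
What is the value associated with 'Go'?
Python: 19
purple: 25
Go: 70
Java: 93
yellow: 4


Looking up key 'Go'
Value: 70

70


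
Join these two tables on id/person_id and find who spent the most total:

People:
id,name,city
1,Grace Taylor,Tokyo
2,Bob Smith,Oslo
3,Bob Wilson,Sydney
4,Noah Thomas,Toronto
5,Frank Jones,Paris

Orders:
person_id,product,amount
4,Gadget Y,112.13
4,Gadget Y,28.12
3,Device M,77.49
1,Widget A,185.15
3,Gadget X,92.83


Join on: people.id = orders.person_id

Joined rows:
  Noah Thomas (Toronto) bought Gadget Y for $112.13
  Noah Thomas (Toronto) bought Gadget Y for $28.12
  Bob Wilson (Sydney) bought Device M for $77.49
  Grace Taylor (Tokyo) bought Widget A for $185.15
  Bob Wilson (Sydney) bought Gadget X for $92.83

Total per person:
  Grace Taylor: $185.15
  Bob Wilson: $170.32
  Noah Thomas: $140.25

Top spender: Grace Taylor ($185.15)

Grace Taylor ($185.15)


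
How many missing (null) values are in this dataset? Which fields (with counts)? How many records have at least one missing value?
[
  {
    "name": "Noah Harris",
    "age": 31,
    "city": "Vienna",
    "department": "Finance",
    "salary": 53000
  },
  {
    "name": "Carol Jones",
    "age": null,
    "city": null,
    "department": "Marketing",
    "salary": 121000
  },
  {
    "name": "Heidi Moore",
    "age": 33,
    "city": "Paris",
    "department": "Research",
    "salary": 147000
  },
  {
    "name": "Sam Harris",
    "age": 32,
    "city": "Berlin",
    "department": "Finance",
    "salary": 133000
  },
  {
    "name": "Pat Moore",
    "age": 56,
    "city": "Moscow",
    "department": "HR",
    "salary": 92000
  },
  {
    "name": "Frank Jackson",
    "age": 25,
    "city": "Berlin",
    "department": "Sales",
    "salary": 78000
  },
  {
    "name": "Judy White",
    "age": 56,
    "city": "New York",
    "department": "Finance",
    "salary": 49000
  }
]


Checking for missing (null) values in 7 records:

  Noah Harris: complete
  Carol Jones: age, city
  Heidi Moore: complete
  Sam Harris: complete
  Pat Moore: complete
  Frank Jackson: complete
  Judy White: complete

Per field:
  name: 0 missing
  age: 1 missing
  city: 1 missing
  department: 0 missing
  salary: 0 missing

Total missing values: 2
Records with any missing: 1

2 missing values (age: 1, city: 1); 1 incomplete records


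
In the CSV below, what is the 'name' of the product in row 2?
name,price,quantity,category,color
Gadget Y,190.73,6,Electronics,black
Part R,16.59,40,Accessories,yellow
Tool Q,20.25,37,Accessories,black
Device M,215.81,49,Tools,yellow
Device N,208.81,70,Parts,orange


Query: Row 2 ('Part R'), column 'name'
Value: Part R

Part R


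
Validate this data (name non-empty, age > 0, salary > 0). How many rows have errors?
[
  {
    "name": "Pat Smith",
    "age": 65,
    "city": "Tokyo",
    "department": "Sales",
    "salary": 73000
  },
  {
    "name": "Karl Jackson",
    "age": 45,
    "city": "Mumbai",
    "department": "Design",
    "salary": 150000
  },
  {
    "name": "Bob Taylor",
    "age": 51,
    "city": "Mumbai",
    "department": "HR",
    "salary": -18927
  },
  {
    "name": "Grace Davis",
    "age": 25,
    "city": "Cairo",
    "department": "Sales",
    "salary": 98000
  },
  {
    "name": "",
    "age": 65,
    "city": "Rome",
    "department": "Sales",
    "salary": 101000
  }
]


Validating 5 records:
Rules: name non-empty, age > 0, salary > 0

  Row 1 (Pat Smith): OK
  Row 2 (Karl Jackson): OK
  Row 3 (Bob Taylor): negative salary: -18927
  Row 4 (Grace Davis): OK
  Row 5 (???): empty name

Total errors: 2

2 errors


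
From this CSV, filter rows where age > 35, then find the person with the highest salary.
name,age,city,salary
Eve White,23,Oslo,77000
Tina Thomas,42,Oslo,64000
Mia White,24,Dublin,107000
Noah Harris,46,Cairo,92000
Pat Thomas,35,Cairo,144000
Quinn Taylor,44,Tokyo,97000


Filter: age > 35
Sort by: salary (descending)

Filtered records (3):
  Quinn Taylor, age 44, salary $97000
  Noah Harris, age 46, salary $92000
  Tina Thomas, age 42, salary $64000

Highest salary: Quinn Taylor ($97000)

Quinn Taylor


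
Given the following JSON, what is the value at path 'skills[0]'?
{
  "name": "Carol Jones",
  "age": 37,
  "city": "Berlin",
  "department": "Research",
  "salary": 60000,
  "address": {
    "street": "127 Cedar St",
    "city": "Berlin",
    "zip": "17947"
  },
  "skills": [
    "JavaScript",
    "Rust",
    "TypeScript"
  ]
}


Query: skills[0]
Path: skills -> first element
Value: JavaScript

JavaScript


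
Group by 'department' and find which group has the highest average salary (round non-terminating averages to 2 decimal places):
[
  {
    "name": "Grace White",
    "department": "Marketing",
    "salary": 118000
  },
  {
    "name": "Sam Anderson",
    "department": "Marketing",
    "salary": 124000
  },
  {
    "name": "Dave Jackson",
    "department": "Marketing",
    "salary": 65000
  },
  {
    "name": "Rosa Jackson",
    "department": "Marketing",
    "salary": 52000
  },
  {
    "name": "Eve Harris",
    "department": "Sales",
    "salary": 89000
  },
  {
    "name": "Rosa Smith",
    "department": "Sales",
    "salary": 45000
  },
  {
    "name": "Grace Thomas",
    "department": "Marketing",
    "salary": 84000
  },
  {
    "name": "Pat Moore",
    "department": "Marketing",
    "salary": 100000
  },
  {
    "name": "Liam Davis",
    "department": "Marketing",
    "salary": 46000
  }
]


Group by: department

Groups:
  Marketing: 7 people, avg salary = 589000/7 ≈ $84142.86
  Sales: 2 people, avg salary = 134000/2 = $67000

Highest average salary: Marketing (≈$84142.86)

Marketing (≈$84142.86)


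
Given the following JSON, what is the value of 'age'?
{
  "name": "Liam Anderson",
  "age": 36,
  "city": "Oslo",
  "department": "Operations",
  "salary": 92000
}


Looking up field 'age'
Value: 36

36


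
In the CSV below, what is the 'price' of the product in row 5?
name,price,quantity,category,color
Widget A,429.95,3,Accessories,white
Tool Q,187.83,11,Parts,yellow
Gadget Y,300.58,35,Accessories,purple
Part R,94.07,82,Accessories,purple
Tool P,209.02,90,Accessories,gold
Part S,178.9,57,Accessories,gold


Query: Row 5 ('Tool P'), column 'price'
Value: 209.02

209.02


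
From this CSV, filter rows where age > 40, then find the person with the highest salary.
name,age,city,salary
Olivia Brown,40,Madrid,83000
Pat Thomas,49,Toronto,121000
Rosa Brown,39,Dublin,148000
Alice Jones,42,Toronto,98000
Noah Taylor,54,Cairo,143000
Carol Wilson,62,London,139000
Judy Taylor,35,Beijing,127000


Filter: age > 40
Sort by: salary (descending)

Filtered records (4):
  Noah Taylor, age 54, salary $143000
  Carol Wilson, age 62, salary $139000
  Pat Thomas, age 49, salary $121000
  Alice Jones, age 42, salary $98000

Highest salary: Noah Taylor ($143000)

Noah Taylor


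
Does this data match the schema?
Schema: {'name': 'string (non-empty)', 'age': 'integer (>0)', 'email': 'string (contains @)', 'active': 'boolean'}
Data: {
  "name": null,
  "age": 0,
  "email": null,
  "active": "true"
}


Validating each field against schema:
  name: FAIL (null is not a string)
  age: FAIL (0 is not > 0)
  email: FAIL (null is not a string)
  active: FAIL ("true" is not a boolean)

Result: INVALID (4 errors: name, age, email, active)

INVALID (4 errors: name, age, email, active)


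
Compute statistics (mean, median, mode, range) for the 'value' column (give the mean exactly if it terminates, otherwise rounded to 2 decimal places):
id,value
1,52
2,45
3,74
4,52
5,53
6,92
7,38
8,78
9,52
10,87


Data: [52, 45, 74, 52, 53, 92, 38, 78, 52, 87]
Count: 10
Sum: 623
Mean: 623/10 = 62.3
Sorted: [38, 45, 52, 52, 52, 53, 74, 78, 87, 92]
Median: 52.5
Mode: 52 (3 times)
Range: 92 - 38 = 54
Min: 38, Max: 92

mean=62.3, median=52.5, mode=52, range=54


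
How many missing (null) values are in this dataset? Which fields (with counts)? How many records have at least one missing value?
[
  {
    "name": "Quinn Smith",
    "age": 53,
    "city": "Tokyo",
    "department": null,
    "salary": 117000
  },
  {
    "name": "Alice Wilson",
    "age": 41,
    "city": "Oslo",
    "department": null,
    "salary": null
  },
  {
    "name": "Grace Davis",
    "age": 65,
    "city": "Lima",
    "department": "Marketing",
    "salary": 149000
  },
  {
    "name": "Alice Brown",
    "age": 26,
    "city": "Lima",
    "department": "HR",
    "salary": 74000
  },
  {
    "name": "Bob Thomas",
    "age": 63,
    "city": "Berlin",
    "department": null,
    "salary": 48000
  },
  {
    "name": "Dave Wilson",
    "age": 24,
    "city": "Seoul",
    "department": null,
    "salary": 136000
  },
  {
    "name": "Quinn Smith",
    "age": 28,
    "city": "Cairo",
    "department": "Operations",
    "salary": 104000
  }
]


Checking for missing (null) values in 7 records:

  Quinn Smith: department
  Alice Wilson: department, salary
  Grace Davis: complete
  Alice Brown: complete
  Bob Thomas: department
  Dave Wilson: department
  Quinn Smith: complete

Per field:
  name: 0 missing
  age: 0 missing
  city: 0 missing
  department: 4 missing
  salary: 1 missing

Total missing values: 5
Records with any missing: 4

5 missing values (department: 4, salary: 1); 4 incomplete records


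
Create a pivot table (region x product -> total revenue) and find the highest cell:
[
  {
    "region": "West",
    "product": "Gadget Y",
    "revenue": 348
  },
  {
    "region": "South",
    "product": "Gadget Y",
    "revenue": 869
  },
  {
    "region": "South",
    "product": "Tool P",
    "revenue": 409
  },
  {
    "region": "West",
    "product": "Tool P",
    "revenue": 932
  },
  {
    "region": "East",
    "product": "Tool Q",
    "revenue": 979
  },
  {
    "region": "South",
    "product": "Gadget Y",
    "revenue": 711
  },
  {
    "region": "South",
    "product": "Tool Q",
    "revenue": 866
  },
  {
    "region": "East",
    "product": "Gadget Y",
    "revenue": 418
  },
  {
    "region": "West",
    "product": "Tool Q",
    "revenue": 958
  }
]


Pivot: region (rows) x product (columns) -> total revenue

     Gadget Y      Tool P        Tool Q      
East           418             0           979  
South         1580           409           866  
West           348           932           958  

Highest: South / Gadget Y = $1580

South / Gadget Y = $1580


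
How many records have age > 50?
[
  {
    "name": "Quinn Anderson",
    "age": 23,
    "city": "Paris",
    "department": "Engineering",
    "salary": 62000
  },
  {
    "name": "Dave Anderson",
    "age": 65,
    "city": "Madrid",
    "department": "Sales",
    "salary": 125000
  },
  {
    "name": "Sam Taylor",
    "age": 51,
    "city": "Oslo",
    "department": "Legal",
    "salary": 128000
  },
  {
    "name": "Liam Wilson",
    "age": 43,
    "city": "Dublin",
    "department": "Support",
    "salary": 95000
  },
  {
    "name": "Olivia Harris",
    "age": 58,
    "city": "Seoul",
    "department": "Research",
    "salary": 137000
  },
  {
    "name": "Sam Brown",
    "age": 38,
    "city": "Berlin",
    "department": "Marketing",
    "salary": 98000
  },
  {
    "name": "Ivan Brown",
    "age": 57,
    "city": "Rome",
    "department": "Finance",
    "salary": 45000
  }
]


Data: 7 records
Condition: age > 50

Checking each record:
  Quinn Anderson: 23
  Dave Anderson: 65 MATCH
  Sam Taylor: 51 MATCH
  Liam Wilson: 43
  Olivia Harris: 58 MATCH
  Sam Brown: 38
  Ivan Brown: 57 MATCH

Count: 4

4


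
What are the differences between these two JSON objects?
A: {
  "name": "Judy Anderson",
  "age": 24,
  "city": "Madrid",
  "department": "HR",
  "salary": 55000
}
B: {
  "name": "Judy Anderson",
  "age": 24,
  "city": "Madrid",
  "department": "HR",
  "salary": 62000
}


Comparing each field (in key order):
  name: same
  age: same
  city: same
  department: same
  salary: DIFFERENT
Differences:
  salary: 55000 -> 62000

1 field(s) changed

1 change: salary


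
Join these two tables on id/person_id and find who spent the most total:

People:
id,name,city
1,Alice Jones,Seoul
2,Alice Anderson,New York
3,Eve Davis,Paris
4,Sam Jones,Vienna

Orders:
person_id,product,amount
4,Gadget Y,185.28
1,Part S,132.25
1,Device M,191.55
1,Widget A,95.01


Join on: people.id = orders.person_id

Joined rows:
  Sam Jones (Vienna) bought Gadget Y for $185.28
  Alice Jones (Seoul) bought Part S for $132.25
  Alice Jones (Seoul) bought Device M for $191.55
  Alice Jones (Seoul) bought Widget A for $95.01

Total per person:
  Alice Jones: $418.81
  Sam Jones: $185.28

Top spender: Alice Jones ($418.81)

Alice Jones ($418.81)


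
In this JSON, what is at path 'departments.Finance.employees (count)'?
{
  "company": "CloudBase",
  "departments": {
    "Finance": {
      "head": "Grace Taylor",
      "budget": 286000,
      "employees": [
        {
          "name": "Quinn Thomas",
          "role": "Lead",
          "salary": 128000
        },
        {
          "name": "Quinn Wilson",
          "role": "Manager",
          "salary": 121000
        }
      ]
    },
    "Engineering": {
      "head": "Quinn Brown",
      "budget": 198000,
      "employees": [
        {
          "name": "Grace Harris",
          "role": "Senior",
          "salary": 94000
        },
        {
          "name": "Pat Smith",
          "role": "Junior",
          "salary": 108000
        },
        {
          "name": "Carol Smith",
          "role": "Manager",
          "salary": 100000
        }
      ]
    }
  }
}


Path: departments.Finance.employees (count)

Navigate:
  -> departments
  -> Finance
  -> employees (array, length 2)

2


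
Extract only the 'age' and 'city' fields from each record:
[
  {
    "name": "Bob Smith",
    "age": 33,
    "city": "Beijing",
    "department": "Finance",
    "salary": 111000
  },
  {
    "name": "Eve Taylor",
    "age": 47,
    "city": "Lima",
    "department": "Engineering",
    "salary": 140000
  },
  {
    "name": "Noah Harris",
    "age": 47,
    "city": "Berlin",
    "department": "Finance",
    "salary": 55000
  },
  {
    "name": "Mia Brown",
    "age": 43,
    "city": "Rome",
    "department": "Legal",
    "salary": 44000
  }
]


Original: 4 records with fields: name, age, city, department, salary
Keep: ['age', 'city']
Drop: ['name', 'department', 'salary']
Result: 4 records, 2 fields each

[
  {
    "age": 33,
    "city": "Beijing"
  },
  {
    "age": 47,
    "city": "Lima"
  },
  {
    "age": 47,
    "city": "Berlin"
  },
  {
    "age": 43,
    "city": "Rome"
  }
]


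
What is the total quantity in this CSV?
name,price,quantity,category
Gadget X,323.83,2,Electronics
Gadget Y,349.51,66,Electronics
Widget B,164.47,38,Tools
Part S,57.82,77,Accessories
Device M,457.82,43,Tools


Computing total quantity:
Values: [2, 66, 38, 77, 43]
Sum = 226

226


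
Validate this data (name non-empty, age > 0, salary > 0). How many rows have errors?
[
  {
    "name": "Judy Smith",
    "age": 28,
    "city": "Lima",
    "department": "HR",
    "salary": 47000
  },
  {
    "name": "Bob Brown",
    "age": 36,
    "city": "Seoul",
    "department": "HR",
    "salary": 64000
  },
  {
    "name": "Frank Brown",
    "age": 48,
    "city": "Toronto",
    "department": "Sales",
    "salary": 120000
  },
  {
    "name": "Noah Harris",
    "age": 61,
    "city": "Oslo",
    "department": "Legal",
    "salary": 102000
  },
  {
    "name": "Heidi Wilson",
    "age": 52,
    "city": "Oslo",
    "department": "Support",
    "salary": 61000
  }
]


Validating 5 records:
Rules: name non-empty, age > 0, salary > 0

  Row 1 (Judy Smith): OK
  Row 2 (Bob Brown): OK
  Row 3 (Frank Brown): OK
  Row 4 (Noah Harris): OK
  Row 5 (Heidi Wilson): OK

Total errors: 0

0 errors


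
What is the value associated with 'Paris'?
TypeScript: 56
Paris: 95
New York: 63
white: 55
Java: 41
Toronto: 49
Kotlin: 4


Looking up key 'Paris'
Value: 95

95


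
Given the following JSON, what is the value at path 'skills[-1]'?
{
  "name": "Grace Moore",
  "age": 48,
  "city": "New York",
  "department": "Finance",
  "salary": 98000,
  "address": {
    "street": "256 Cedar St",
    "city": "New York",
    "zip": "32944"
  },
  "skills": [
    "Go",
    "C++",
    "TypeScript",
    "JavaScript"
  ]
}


Query: skills[-1]
Path: skills -> last element
Value: JavaScript

JavaScript


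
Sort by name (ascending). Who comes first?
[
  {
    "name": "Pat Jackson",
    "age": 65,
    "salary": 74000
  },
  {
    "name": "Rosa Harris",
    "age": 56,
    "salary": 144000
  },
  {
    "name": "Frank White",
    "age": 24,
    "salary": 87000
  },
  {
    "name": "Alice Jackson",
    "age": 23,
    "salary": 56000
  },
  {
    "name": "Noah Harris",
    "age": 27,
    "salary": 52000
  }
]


Sort by: name (ascending)

Sorted order:
  1. Alice Jackson (name = Alice Jackson)
  2. Frank White (name = Frank White)
  3. Noah Harris (name = Noah Harris)
  4. Pat Jackson (name = Pat Jackson)
  5. Rosa Harris (name = Rosa Harris)

First: Alice Jackson

Alice Jackson


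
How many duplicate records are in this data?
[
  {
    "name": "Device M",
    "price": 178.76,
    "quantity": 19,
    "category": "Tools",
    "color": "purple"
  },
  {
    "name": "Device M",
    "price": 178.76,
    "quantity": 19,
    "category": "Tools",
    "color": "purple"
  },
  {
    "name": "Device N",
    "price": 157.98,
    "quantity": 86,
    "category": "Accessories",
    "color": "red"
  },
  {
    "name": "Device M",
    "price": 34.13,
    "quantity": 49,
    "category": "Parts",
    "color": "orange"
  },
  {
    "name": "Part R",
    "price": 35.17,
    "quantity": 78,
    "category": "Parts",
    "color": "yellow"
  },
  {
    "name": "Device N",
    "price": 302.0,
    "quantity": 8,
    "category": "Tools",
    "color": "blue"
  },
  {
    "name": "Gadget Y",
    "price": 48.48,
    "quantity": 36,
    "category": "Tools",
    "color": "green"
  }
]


Checking 7 records for duplicates:

  Row 1: Device M ($178.76, qty 19)
  Row 2: Device M ($178.76, qty 19) <-- DUPLICATE
  Row 3: Device N ($157.98, qty 86)
  Row 4: Device M ($34.13, qty 49)
  Row 5: Part R ($35.17, qty 78)
  Row 6: Device N ($302.0, qty 8)
  Row 7: Gadget Y ($48.48, qty 36)

Duplicates found: 1
Unique records: 6

1 duplicates, 6 unique


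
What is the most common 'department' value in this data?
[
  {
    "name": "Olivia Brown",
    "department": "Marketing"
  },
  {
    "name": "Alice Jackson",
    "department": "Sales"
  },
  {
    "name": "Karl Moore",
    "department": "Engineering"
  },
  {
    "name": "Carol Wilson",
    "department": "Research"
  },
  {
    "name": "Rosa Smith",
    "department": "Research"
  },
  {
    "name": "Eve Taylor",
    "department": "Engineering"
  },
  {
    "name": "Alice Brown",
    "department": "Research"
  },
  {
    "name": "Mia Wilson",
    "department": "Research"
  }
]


Counting 'department' values across 8 records:

  Research: 4 ####
  Engineering: 2 ##
  Marketing: 1 #
  Sales: 1 #

Most common: Research (4 times)

Research (4 times)


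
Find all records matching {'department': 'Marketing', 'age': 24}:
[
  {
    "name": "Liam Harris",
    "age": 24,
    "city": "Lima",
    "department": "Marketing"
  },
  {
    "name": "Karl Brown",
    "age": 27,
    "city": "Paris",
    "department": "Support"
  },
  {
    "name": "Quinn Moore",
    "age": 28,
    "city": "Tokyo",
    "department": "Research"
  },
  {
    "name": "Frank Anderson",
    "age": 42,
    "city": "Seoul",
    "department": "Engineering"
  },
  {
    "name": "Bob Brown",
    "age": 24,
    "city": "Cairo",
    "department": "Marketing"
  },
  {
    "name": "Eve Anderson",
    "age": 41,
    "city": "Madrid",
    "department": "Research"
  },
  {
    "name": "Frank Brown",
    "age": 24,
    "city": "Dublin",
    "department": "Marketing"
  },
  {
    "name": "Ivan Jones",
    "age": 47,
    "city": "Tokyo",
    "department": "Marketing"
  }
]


Search criteria: {'department': 'Marketing', 'age': 24}

Checking 8 records:
  Liam Harris: {department: Marketing, age: 24} <-- MATCH
  Karl Brown: {department: Support, age: 27}
  Quinn Moore: {department: Research, age: 28}
  Frank Anderson: {department: Engineering, age: 42}
  Bob Brown: {department: Marketing, age: 24} <-- MATCH
  Eve Anderson: {department: Research, age: 41}
  Frank Brown: {department: Marketing, age: 24} <-- MATCH
  Ivan Jones: {department: Marketing, age: 47}

Matches: ["Liam Harris", "Bob Brown", "Frank Brown"]

["Liam Harris", "Bob Brown", "Frank Brown"]


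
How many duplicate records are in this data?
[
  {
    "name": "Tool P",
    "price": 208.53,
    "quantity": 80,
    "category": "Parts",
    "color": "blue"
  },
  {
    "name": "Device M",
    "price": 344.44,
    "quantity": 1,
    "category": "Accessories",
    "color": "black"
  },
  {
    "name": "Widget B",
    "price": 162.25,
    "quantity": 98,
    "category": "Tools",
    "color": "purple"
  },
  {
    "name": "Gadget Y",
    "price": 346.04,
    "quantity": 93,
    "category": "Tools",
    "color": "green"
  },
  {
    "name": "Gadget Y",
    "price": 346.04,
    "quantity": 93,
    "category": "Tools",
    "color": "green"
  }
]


Checking 5 records for duplicates:

  Row 1: Tool P ($208.53, qty 80)
  Row 2: Device M ($344.44, qty 1)
  Row 3: Widget B ($162.25, qty 98)
  Row 4: Gadget Y ($346.04, qty 93)
  Row 5: Gadget Y ($346.04, qty 93) <-- DUPLICATE

Duplicates found: 1
Unique records: 4

1 duplicates, 4 unique


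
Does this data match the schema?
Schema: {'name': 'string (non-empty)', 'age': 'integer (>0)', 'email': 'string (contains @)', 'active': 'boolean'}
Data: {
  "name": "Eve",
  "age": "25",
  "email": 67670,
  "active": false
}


Validating each field against schema:
  name: OK (non-empty string)
  age: FAIL ("25" is not an integer)
  email: FAIL (67670 is not a string)
  active: OK (boolean)

Result: INVALID (2 errors: age, email)

INVALID (2 errors: age, email)


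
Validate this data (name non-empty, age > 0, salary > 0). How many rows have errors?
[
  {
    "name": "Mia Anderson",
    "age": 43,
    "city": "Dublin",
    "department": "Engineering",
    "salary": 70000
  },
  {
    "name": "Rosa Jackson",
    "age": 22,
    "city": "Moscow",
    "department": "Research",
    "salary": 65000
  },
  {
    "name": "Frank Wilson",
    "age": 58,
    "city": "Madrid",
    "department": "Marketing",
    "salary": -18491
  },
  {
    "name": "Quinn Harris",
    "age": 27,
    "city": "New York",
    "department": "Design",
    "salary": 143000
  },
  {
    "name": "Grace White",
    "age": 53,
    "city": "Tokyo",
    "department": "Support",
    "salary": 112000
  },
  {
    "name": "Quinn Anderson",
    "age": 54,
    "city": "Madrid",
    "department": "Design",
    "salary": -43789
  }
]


Validating 6 records:
Rules: name non-empty, age > 0, salary > 0

  Row 1 (Mia Anderson): OK
  Row 2 (Rosa Jackson): OK
  Row 3 (Frank Wilson): negative salary: -18491
  Row 4 (Quinn Harris): OK
  Row 5 (Grace White): OK
  Row 6 (Quinn Anderson): negative salary: -43789

Total errors: 2

2 errors


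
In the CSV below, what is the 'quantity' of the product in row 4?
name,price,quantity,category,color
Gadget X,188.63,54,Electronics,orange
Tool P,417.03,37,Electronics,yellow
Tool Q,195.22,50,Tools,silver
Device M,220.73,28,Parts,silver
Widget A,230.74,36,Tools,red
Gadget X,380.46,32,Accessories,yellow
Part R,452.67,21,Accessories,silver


Query: Row 4 ('Device M'), column 'quantity'
Value: 28

28


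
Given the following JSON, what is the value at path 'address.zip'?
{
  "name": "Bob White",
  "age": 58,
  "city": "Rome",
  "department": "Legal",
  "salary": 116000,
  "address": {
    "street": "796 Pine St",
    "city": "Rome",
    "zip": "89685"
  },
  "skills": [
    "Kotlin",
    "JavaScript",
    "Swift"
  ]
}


Query: address.zip
Path: address -> zip
Value: 89685

89685


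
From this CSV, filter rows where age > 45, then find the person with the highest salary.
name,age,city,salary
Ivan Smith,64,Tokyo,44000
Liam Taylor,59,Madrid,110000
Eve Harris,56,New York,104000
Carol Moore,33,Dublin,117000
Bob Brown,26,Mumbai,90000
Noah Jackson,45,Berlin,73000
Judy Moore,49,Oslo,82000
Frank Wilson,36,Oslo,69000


Filter: age > 45
Sort by: salary (descending)

Filtered records (4):
  Liam Taylor, age 59, salary $110000
  Eve Harris, age 56, salary $104000
  Judy Moore, age 49, salary $82000
  Ivan Smith, age 64, salary $44000

Highest salary: Liam Taylor ($110000)

Liam Taylor


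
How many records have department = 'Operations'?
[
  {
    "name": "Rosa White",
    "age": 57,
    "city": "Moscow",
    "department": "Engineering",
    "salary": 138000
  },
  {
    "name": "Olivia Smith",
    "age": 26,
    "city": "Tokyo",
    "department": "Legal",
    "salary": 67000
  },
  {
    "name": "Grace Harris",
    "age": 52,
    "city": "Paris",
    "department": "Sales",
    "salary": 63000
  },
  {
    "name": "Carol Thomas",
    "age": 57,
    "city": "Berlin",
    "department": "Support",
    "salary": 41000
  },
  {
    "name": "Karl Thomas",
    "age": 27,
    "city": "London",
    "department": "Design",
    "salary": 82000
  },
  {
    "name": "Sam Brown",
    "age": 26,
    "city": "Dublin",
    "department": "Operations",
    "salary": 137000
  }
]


Data: 6 records
Condition: department = 'Operations'

Checking each record:
  Rosa White: Engineering
  Olivia Smith: Legal
  Grace Harris: Sales
  Carol Thomas: Support
  Karl Thomas: Design
  Sam Brown: Operations MATCH

Count: 1

1


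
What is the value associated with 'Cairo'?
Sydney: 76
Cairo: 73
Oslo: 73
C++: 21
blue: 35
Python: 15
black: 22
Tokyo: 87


Looking up key 'Cairo'
Value: 73

73


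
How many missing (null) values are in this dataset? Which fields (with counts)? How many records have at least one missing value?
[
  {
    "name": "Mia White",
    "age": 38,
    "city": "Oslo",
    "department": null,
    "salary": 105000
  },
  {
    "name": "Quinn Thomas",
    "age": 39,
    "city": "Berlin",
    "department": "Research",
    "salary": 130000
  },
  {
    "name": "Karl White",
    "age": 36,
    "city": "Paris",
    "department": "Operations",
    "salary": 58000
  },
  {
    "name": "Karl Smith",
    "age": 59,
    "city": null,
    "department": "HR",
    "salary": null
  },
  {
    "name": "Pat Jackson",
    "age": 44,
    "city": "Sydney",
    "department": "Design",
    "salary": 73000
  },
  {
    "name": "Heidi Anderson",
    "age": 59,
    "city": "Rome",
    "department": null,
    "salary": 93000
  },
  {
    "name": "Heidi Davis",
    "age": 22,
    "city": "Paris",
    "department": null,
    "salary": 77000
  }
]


Checking for missing (null) values in 7 records:

  Mia White: department
  Quinn Thomas: complete
  Karl White: complete
  Karl Smith: city, salary
  Pat Jackson: complete
  Heidi Anderson: department
  Heidi Davis: department

Per field:
  name: 0 missing
  age: 0 missing
  city: 1 missing
  department: 3 missing
  salary: 1 missing

Total missing values: 5
Records with any missing: 4

5 missing values (city: 1, department: 3, salary: 1); 4 incomplete records


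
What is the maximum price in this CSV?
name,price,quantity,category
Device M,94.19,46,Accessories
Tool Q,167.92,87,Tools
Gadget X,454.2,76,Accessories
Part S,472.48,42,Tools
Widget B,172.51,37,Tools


Computing maximum price:
Values: [94.19, 167.92, 454.2, 472.48, 172.51]
Max = 472.48

472.48


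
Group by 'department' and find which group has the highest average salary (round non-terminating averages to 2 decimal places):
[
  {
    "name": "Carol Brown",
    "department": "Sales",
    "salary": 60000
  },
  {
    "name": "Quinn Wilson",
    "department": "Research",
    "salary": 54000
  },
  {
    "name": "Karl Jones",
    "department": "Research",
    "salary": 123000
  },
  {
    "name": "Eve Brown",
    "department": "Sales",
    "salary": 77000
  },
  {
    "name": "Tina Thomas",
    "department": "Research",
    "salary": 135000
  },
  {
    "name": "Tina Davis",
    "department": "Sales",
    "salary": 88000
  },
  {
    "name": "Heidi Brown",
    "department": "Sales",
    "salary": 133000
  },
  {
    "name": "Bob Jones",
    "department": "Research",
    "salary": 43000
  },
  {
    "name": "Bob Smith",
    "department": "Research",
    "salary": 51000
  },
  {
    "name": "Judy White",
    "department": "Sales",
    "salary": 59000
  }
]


Group by: department

Groups:
  Research: 5 people, avg salary = 406000/5 = $81200
  Sales: 5 people, avg salary = 417000/5 = $83400

Highest average salary: Sales ($83400)

Sales ($83400)
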